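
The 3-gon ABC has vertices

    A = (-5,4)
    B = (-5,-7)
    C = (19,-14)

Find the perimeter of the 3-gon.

66

|AB| = √((0)² + (-11)²) = √121 = 11
|BC| = √((24)² + (-7)²) = √625 = 25
|CA| = √((-24)² + (18)²) = √900 = 30
Perimeter = 11 + 25 + 30 = 66.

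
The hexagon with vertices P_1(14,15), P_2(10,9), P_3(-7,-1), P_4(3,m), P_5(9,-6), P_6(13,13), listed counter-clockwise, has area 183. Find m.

Write out the shoelace sum; only the two edges meeting at P_4 involve m:
2·Area = [((-7)·m − 3·(-1)) + (3·(-6) − 9·m)] + 237
       = -16·m + 222 = 366
⇒ m = -9.

-9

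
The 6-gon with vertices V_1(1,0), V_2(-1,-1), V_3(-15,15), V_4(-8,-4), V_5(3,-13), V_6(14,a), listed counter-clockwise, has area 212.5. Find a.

-11

Write out the shoelace sum; only the two edges meeting at V_6 involve a:
2·Area = [(3·a − 14·(-13)) + (14·0 − 1·a)] + 265
       = 2·a + 447 = 425
⇒ a = -11.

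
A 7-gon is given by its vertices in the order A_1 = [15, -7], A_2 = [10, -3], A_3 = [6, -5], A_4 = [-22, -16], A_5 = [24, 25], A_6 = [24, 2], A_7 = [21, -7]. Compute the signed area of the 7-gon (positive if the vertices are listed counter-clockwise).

Apply the surveyor's formula: 2A = Σ (x_i·y_{i+1} − x_{i+1}·y_i), indices taken mod 7.
A_1→A_2: (15)(-3) − (10)(-7) = 25
A_2→A_3: (10)(-5) − (6)(-3) = -32
A_3→A_4: (6)(-16) − (-22)(-5) = -206
A_4→A_5: (-22)(25) − (24)(-16) = -166
A_5→A_6: (24)(2) − (24)(25) = -552
A_6→A_7: (24)(-7) − (21)(2) = -210
A_7→A_1: (21)(-7) − (15)(-7) = -42
Σ = -1183
Signed area = Σ/2 = -591.5 (negative ⇒ clockwise traversal).

-591.5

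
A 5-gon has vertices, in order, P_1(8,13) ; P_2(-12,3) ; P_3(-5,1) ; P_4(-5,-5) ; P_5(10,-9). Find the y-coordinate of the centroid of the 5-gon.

Apply the shoelace (surveyor's) formula. First the cross-terms c_i = x_i·y_{i+1} − x_{i+1}·y_i:
  180, 3, 30, 95, 202  ⇒  2A = 510, A = 255.
Then Σ (y_i + y_{i+1})·c_i = 2250, so ȳ = 2250 / (6·255) = 25/17.

25/17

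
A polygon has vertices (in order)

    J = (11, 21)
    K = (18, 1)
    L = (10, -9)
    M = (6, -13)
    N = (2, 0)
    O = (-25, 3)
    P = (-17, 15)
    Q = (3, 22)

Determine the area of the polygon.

Σ = (-367) + (-172) + (-76) + (26) + (6) + (-324) + (-419) + (-179) = -1505
Area = |Σ|/2 = 752.5.

752.5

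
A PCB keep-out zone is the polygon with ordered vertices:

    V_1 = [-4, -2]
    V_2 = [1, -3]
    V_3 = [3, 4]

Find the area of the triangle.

Apply Gauss's area formula: 2A = Σ (x_i·y_{i+1} − x_{i+1}·y_i), indices taken mod 3.
V_1→V_2: (-4)(-3) − (1)(-2) = 14
V_2→V_3: (1)(4) − (3)(-3) = 13
V_3→V_1: (3)(-2) − (-4)(4) = 10
Σ = 37
Area = |Σ|/2 = 18.5.

18.5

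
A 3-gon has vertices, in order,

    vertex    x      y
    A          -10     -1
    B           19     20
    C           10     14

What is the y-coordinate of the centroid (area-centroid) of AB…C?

11

Apply the shoelace formula. First the cross-terms c_i = x_i·y_{i+1} − x_{i+1}·y_i:
  -181, 66, 130  ⇒  2A = 15, A = 7.5.
Then Σ (y_i + y_{i+1})·c_i = 495, so ȳ = 495 / (6·7.5) = 11.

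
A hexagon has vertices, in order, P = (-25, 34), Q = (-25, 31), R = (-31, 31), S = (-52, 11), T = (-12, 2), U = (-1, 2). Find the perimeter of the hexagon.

130

|PQ| = √((0)² + (-3)²) = √9 = 3
|QR| = √((-6)² + (0)²) = √36 = 6
|RS| = √((-21)² + (-20)²) = √841 = 29
|ST| = √((40)² + (-9)²) = √1681 = 41
|TU| = √((11)² + (0)²) = √121 = 11
|UP| = √((-24)² + (32)²) = √1600 = 40
Perimeter = 3 + 6 + 29 + 41 + 11 + 40 = 130.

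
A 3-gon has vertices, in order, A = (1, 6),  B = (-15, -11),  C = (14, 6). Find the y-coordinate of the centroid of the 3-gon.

1/3

Apply the shoelace (surveyor's) formula. First the cross-terms c_i = x_i·y_{i+1} − x_{i+1}·y_i:
  79, 64, 78  ⇒  2A = 221, A = 110.5.
Then Σ (y_i + y_{i+1})·c_i = 221, so ȳ = 221 / (6·110.5) = 1/3.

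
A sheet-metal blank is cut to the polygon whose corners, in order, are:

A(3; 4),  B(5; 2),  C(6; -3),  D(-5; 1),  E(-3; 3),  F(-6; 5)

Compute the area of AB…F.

49

Apply the surveyor's formula: 2A = Σ (x_i·y_{i+1} − x_{i+1}·y_i), indices taken mod 6.
Σ = (-14) + (-27) + (-9) + (-12) + (3) + (-39) = -98
Area = |Σ|/2 = 49.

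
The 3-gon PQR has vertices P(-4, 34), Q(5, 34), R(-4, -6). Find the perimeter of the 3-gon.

|PQ| = √((9)² + (0)²) = √81 = 9
|QR| = √((-9)² + (-40)²) = √1681 = 41
|RP| = √((0)² + (40)²) = √1600 = 40
Perimeter = 9 + 41 + 40 = 90.

90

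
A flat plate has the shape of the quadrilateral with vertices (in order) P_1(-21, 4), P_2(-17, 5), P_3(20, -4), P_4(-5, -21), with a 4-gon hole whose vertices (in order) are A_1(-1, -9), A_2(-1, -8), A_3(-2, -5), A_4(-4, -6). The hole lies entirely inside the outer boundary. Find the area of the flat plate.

480

Outer boundary:
Apply the surveyor's formula: 2A = Σ (x_i·y_{i+1} − x_{i+1}·y_i), indices taken mod 4.
P_1→P_2: (-21)(5) − (-17)(4) = -37
P_2→P_3: (-17)(-4) − (20)(5) = -32
P_3→P_4: (20)(-21) − (-5)(-4) = -440
P_4→P_1: (-5)(4) − (-21)(-21) = -461
Σ = -970
Area = |Σ|/2 = 485.
Hole:
Apply the shoelace (surveyor's) formula: 2A = Σ (x_i·y_{i+1} − x_{i+1}·y_i), indices taken mod 4.
Σ = (-1) + (-11) + (-8) + (30) = 10
Area = |Σ|/2 = 5.
Net area = 485 − 5 = 480.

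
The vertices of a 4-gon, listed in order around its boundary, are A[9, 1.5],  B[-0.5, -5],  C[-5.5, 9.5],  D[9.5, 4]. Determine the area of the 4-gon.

Apply the shoelace (surveyor's) formula: 2A = Σ (x_i·y_{i+1} − x_{i+1}·y_i), indices taken mod 4.
A→B: (9)(-5) − (-0.5)(1.5) = -44.25
B→C: (-0.5)(9.5) − (-5.5)(-5) = -32.25
C→D: (-5.5)(4) − (9.5)(9.5) = -112.25
D→A: (9.5)(1.5) − (9)(4) = -21.75
Σ = -210.5
Area = |Σ|/2 = 105.25.

105.25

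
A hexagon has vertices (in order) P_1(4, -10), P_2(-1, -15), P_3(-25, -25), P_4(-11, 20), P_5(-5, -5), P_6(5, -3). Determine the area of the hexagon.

519

P_1→P_2: (4)(-15) − (-1)(-10) = -70
P_2→P_3: (-1)(-25) − (-25)(-15) = -350
P_3→P_4: (-25)(20) − (-11)(-25) = -775
P_4→P_5: (-11)(-5) − (-5)(20) = 155
P_5→P_6: (-5)(-3) − (5)(-5) = 40
P_6→P_1: (5)(-10) − (4)(-3) = -38
Σ = -1038
Area = |Σ|/2 = 519.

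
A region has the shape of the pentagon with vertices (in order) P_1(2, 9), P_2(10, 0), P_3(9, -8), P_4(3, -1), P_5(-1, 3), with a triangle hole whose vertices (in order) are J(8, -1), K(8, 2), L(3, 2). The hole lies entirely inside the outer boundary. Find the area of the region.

Outer boundary:
Apply the surveyor's formula: 2A = Σ (x_i·y_{i+1} − x_{i+1}·y_i), indices taken mod 5.
Σ = (-90) + (-80) + (15) + (8) + (-15) = -162
Area = |Σ|/2 = 81.
Hole:
Apply Gauss's area formula: 2A = Σ (x_i·y_{i+1} − x_{i+1}·y_i), indices taken mod 3.
Cross-terms: 24, 10, -19  ⇒  Σ = 15
Area = |Σ|/2 = 7.5.
Net area = 81 − 7.5 = 73.5.

73.5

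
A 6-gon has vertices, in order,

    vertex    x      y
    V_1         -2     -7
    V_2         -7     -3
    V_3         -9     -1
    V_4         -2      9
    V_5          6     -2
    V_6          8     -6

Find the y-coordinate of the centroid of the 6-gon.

Apply Gauss's area formula. First the cross-terms c_i = x_i·y_{i+1} − x_{i+1}·y_i:
  -43, -20, -83, -50, -20, -68  ⇒  2A = -284, A = -142.
Then Σ (y_i + y_{i+1})·c_i = 540, so ȳ = 540 / (6·(-142)) = -45/71.

-45/71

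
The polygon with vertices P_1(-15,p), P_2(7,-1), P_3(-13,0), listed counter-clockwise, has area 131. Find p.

-13

The doubled signed area Σ (x_i y_{i+1} − x_{i+1} y_i) is linear in p.
With p=0 it equals 2; the coefficient of p is -20 (from the two edges through P_1).
So -20·p + 2 = 2·131 = 262 ⇒ p = -13.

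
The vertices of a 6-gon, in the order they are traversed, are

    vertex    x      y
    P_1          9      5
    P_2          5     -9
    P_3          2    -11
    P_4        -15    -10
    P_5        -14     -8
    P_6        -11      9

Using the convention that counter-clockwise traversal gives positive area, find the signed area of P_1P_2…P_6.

Apply the surveyor's formula: 2A = Σ (x_i·y_{i+1} − x_{i+1}·y_i), indices taken mod 6.
P_1→P_2: (9)(-9) − (5)(5) = -106
P_2→P_3: (5)(-11) − (2)(-9) = -37
P_3→P_4: (2)(-10) − (-15)(-11) = -185
P_4→P_5: (-15)(-8) − (-14)(-10) = -20
P_5→P_6: (-14)(9) − (-11)(-8) = -214
P_6→P_1: (-11)(5) − (9)(9) = -136
Σ = -698
Signed area = Σ/2 = -349 (negative ⇒ clockwise traversal).

-349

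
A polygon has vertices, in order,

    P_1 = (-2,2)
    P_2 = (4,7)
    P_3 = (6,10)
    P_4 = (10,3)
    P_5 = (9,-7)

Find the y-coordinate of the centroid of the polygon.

310/199

Apply the shoelace (surveyor's) formula. First the cross-terms c_i = x_i·y_{i+1} − x_{i+1}·y_i:
  -22, -2, -82, -97, 4  ⇒  2A = -199, A = -99.5.
Then Σ (y_i + y_{i+1})·c_i = -930, so ȳ = -930 / (6·(-99.5)) = 310/199.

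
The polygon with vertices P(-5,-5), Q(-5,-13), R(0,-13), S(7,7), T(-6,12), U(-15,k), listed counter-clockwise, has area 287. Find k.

3

The doubled signed area Σ (x_i y_{i+1} − x_{i+1} y_i) is linear in k.
With k=0 it equals 577; the coefficient of k is -1 (from the two edges through U).
So -1·k + 577 = 2·287 = 574 ⇒ k = 3.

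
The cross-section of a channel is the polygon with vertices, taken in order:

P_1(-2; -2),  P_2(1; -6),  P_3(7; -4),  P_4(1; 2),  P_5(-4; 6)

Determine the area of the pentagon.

52

Σ = (14) + (38) + (18) + (14) + (20) = 104
Area = |Σ|/2 = 52.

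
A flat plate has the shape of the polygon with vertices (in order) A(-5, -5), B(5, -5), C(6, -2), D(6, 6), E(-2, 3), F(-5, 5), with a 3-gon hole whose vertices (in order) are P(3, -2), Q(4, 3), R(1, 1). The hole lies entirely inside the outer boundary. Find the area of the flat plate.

95

Outer boundary:
Σ = (50) + (20) + (48) + (30) + (5) + (50) = 203
Area = |Σ|/2 = 101.5.
Hole:
Apply the surveyor's formula: 2A = Σ (x_i·y_{i+1} − x_{i+1}·y_i), indices taken mod 3.
Σ = (17) + (1) + (-5) = 13
Area = |Σ|/2 = 6.5.
Net area = 101.5 − 6.5 = 95.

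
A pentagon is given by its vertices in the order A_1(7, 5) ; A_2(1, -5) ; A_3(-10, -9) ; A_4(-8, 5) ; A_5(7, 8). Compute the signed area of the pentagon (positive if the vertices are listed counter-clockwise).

Apply the shoelace (surveyor's) formula: 2A = Σ (x_i·y_{i+1} − x_{i+1}·y_i), indices taken mod 5.
Cross-terms: -40, -59, -122, -99, -21  ⇒  Σ = -341
Signed area = Σ/2 = -170.5 (negative ⇒ clockwise traversal).

-170.5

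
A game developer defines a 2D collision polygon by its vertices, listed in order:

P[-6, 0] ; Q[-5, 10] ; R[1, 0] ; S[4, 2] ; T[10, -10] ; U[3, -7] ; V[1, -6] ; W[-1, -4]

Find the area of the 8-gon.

106.5

Apply the shoelace (surveyor's) formula: 2A = Σ (x_i·y_{i+1} − x_{i+1}·y_i), indices taken mod 8.
P→Q: (-6)(10) − (-5)(0) = -60
Q→R: (-5)(0) − (1)(10) = -10
R→S: (1)(2) − (4)(0) = 2
S→T: (4)(-10) − (10)(2) = -60
T→U: (10)(-7) − (3)(-10) = -40
U→V: (3)(-6) − (1)(-7) = -11
V→W: (1)(-4) − (-1)(-6) = -10
W→P: (-1)(0) − (-6)(-4) = -24
Σ = -213
Area = |Σ|/2 = 106.5.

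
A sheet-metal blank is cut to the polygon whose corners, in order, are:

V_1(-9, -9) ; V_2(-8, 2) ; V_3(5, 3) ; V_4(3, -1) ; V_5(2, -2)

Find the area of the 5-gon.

Apply the surveyor's formula: 2A = Σ (x_i·y_{i+1} − x_{i+1}·y_i), indices taken mod 5.
V_1→V_2: (-9)(2) − (-8)(-9) = -90
V_2→V_3: (-8)(3) − (5)(2) = -34
V_3→V_4: (5)(-1) − (3)(3) = -14
V_4→V_5: (3)(-2) − (2)(-1) = -4
V_5→V_1: (2)(-9) − (-9)(-2) = -36
Σ = -178
Area = |Σ|/2 = 89.

89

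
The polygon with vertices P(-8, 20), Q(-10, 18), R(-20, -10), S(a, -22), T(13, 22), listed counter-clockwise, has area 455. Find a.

-24

Write out the shoelace sum; only the two edges meeting at S involve a:
2·Area = [((-20)·(-22) − a·(-10)) + (a·22 − 13·(-22))] + 952
       = 32·a + 1678 = 910
⇒ a = -24.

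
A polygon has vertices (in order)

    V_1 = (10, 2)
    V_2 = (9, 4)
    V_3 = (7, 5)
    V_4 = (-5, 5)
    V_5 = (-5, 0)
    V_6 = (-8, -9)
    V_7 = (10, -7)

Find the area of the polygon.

202.5

Apply the surveyor's formula: 2A = Σ (x_i·y_{i+1} − x_{i+1}·y_i), indices taken mod 7.
Σ = (22) + (17) + (60) + (25) + (45) + (146) + (90) = 405
Area = |Σ|/2 = 202.5.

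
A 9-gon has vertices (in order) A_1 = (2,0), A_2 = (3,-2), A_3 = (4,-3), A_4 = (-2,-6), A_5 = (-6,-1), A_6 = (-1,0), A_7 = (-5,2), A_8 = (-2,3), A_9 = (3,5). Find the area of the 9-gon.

Apply the shoelace (surveyor's) formula: 2A = Σ (x_i·y_{i+1} − x_{i+1}·y_i), indices taken mod 9.
Σ = (-4) + (-1) + (-30) + (-34) + (-1) + (-2) + (-11) + (-19) + (-10) = -112
Area = |Σ|/2 = 56.

56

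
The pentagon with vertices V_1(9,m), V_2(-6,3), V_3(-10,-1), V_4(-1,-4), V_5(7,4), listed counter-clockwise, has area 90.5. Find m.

7

The doubled signed area Σ (x_i y_{i+1} − x_{i+1} y_i) is linear in m.
With m=0 it equals 90; the coefficient of m is 13 (from the two edges through V_1).
So 13·m + 90 = 2·90.5 = 181 ⇒ m = 7.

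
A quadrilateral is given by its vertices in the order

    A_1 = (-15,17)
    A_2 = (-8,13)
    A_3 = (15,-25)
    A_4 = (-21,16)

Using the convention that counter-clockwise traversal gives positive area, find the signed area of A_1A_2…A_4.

A_1→A_2: (-15)(13) − (-8)(17) = -59
A_2→A_3: (-8)(-25) − (15)(13) = 5
A_3→A_4: (15)(16) − (-21)(-25) = -285
A_4→A_1: (-21)(17) − (-15)(16) = -117
Σ = -456
Signed area = Σ/2 = -228 (negative ⇒ clockwise traversal).

-228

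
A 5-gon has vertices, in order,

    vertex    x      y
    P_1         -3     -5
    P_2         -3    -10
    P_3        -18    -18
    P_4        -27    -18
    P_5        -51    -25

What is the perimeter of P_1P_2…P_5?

108

|P_1P_2| = √((0)² + (-5)²) = √25 = 5
|P_2P_3| = √((-15)² + (-8)²) = √289 = 17
|P_3P_4| = √((-9)² + (0)²) = √81 = 9
|P_4P_5| = √((-24)² + (-7)²) = √625 = 25
|P_5P_1| = √((48)² + (20)²) = √2704 = 52
Perimeter = 5 + 17 + 9 + 25 + 52 = 108.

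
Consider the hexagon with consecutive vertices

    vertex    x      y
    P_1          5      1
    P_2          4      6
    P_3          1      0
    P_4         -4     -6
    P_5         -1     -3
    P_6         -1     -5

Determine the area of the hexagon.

Apply the shoelace (surveyor's) formula: 2A = Σ (x_i·y_{i+1} − x_{i+1}·y_i), indices taken mod 6.
Σ = (26) + (-6) + (-6) + (6) + (2) + (24) = 46
Area = |Σ|/2 = 23.

23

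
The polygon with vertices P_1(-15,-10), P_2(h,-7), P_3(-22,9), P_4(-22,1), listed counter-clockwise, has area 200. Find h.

2

Write out the shoelace sum; only the two edges meeting at P_2 involve h:
2·Area = [((-15)·(-7) − h·(-10)) + (h·9 − (-22)·(-7))] + 411
       = 19·h + 362 = 400
⇒ h = 2.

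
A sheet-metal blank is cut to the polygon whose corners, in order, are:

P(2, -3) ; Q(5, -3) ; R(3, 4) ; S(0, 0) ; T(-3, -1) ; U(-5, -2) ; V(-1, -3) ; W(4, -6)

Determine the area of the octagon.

Apply the shoelace formula: 2A = Σ (x_i·y_{i+1} − x_{i+1}·y_i), indices taken mod 8.
Σ = (9) + (29) + (0) + (0) + (1) + (13) + (18) + (0) = 70
Area = |Σ|/2 = 35.

35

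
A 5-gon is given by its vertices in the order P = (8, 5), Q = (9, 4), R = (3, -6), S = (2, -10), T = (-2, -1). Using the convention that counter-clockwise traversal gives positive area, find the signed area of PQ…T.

Apply the surveyor's formula: 2A = Σ (x_i·y_{i+1} − x_{i+1}·y_i), indices taken mod 5.
Σ = (-13) + (-66) + (-18) + (-22) + (-2) = -121
Signed area = Σ/2 = -60.5 (negative ⇒ clockwise traversal).

-60.5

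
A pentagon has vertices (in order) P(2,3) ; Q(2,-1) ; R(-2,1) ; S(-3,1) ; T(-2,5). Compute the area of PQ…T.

18

Apply the shoelace (surveyor's) formula: 2A = Σ (x_i·y_{i+1} − x_{i+1}·y_i), indices taken mod 5.
Cross-terms: -8, 0, 1, -13, -16  ⇒  Σ = -36
Area = |Σ|/2 = 18.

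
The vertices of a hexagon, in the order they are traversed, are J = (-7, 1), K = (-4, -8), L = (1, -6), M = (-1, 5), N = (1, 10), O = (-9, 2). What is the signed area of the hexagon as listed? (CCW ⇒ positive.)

Apply the shoelace (surveyor's) formula: 2A = Σ (x_i·y_{i+1} − x_{i+1}·y_i), indices taken mod 6.
Cross-terms: 60, 32, -1, -15, 92, 5  ⇒  Σ = 173
Signed area = Σ/2 = 86.5 (positive ⇒ counter-clockwise traversal).

86.5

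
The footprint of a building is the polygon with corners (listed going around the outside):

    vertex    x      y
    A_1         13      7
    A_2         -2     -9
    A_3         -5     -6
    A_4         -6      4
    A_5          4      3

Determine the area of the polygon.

118.5

Apply Gauss's area formula: 2A = Σ (x_i·y_{i+1} − x_{i+1}·y_i), indices taken mod 5.
Σ = (-103) + (-33) + (-56) + (-34) + (-11) = -237
Area = |Σ|/2 = 118.5.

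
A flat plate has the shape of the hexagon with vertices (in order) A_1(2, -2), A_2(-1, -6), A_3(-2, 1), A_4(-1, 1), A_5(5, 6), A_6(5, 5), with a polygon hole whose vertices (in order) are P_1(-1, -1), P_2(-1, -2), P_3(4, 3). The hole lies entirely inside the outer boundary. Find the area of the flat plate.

29.5

Outer boundary:
Apply the shoelace (surveyor's) formula: 2A = Σ (x_i·y_{i+1} − x_{i+1}·y_i), indices taken mod 6.
A_1→A_2: (2)(-6) − (-1)(-2) = -14
A_2→A_3: (-1)(1) − (-2)(-6) = -13
A_3→A_4: (-2)(1) − (-1)(1) = -1
A_4→A_5: (-1)(6) − (5)(1) = -11
A_5→A_6: (5)(5) − (5)(6) = -5
A_6→A_1: (5)(-2) − (2)(5) = -20
Σ = -64
Area = |Σ|/2 = 32.
Hole:
Apply the shoelace (surveyor's) formula: 2A = Σ (x_i·y_{i+1} − x_{i+1}·y_i), indices taken mod 3.
Cross-terms: 1, 5, -1  ⇒  Σ = 5
Area = |Σ|/2 = 2.5.
Net area = 32 − 2.5 = 29.5.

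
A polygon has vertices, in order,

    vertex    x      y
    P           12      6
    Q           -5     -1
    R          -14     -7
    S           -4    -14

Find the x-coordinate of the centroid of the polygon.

Apply the shoelace formula. First the cross-terms c_i = x_i·y_{i+1} − x_{i+1}·y_i:
  18, 21, 168, 144  ⇒  2A = 351, A = 175.5.
Then Σ (x_i + x_{i+1})·c_i = -2145, so x̄ = -2145 / (6·175.5) = -55/27.

-55/27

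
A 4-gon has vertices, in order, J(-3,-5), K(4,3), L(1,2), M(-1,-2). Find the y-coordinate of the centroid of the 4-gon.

2/9

Apply Gauss's area formula. First the cross-terms c_i = x_i·y_{i+1} − x_{i+1}·y_i:
  11, 5, 0, -1  ⇒  2A = 15, A = 7.5.
Then Σ (y_i + y_{i+1})·c_i = 10, so ȳ = 10 / (6·7.5) = 2/9.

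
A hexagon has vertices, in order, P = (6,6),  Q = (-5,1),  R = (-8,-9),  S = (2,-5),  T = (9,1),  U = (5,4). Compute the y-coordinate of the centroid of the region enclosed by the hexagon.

-29/21

Apply the surveyor's formula. First the cross-terms c_i = x_i·y_{i+1} − x_{i+1}·y_i:
  36, 53, 58, 47, 31, 6  ⇒  2A = 231, A = 115.5.
Then Σ (y_i + y_{i+1})·c_i = -957, so ȳ = -957 / (6·115.5) = -29/21.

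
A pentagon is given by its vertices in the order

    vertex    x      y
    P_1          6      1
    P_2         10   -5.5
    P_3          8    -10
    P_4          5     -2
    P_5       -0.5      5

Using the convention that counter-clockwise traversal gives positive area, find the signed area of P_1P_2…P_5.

-35.75

Apply the surveyor's formula: 2A = Σ (x_i·y_{i+1} − x_{i+1}·y_i), indices taken mod 5.
Σ = (-43) + (-56) + (34) + (24) + (-30.5) = -71.5
Signed area = Σ/2 = -35.75 (negative ⇒ clockwise traversal).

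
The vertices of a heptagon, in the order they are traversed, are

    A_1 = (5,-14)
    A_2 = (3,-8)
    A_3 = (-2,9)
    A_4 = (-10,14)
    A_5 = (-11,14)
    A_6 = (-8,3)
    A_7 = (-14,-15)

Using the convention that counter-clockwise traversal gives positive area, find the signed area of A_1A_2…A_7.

300.5

Apply the shoelace (surveyor's) formula: 2A = Σ (x_i·y_{i+1} − x_{i+1}·y_i), indices taken mod 7.
Σ = (2) + (11) + (62) + (14) + (79) + (162) + (271) = 601
Signed area = Σ/2 = 300.5 (positive ⇒ counter-clockwise traversal).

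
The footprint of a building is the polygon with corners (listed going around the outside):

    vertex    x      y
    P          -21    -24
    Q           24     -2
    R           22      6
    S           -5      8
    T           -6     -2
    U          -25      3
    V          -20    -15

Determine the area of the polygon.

801

Apply the shoelace (surveyor's) formula: 2A = Σ (x_i·y_{i+1} − x_{i+1}·y_i), indices taken mod 7.
Σ = (618) + (188) + (206) + (58) + (-68) + (435) + (165) = 1602
Area = |Σ|/2 = 801.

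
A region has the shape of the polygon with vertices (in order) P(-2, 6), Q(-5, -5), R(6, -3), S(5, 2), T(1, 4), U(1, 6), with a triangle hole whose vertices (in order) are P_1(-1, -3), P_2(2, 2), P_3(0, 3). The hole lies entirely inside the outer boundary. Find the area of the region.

68.5

Outer boundary:
Σ = (40) + (45) + (27) + (18) + (2) + (18) = 150
Area = |Σ|/2 = 75.
Hole:
P_1→P_2: (-1)(2) − (2)(-3) = 4
P_2→P_3: (2)(3) − (0)(2) = 6
P_3→P_1: (0)(-3) − (-1)(3) = 3
Σ = 13
Area = |Σ|/2 = 6.5.
Net area = 75 − 6.5 = 68.5.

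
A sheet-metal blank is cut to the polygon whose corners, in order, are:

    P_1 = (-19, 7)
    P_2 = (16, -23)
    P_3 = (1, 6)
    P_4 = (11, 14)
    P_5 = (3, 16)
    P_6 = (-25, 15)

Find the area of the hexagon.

540.5

P_1→P_2: (-19)(-23) − (16)(7) = 325
P_2→P_3: (16)(6) − (1)(-23) = 119
P_3→P_4: (1)(14) − (11)(6) = -52
P_4→P_5: (11)(16) − (3)(14) = 134
P_5→P_6: (3)(15) − (-25)(16) = 445
P_6→P_1: (-25)(7) − (-19)(15) = 110
Σ = 1081
Area = |Σ|/2 = 540.5.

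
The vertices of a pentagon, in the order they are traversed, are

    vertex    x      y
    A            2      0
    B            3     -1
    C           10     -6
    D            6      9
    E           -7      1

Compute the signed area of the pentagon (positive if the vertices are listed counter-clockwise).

91.5

Apply the surveyor's formula: 2A = Σ (x_i·y_{i+1} − x_{i+1}·y_i), indices taken mod 5.
Σ = (-2) + (-8) + (126) + (69) + (-2) = 183
Signed area = Σ/2 = 91.5 (positive ⇒ counter-clockwise traversal).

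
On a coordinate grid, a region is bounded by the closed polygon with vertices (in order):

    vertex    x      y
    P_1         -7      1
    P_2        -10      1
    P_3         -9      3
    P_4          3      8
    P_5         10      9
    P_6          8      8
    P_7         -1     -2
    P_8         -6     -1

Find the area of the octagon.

88

Apply Gauss's area formula: 2A = Σ (x_i·y_{i+1} − x_{i+1}·y_i), indices taken mod 8.
P_1→P_2: (-7)(1) − (-10)(1) = 3
P_2→P_3: (-10)(3) − (-9)(1) = -21
P_3→P_4: (-9)(8) − (3)(3) = -81
P_4→P_5: (3)(9) − (10)(8) = -53
P_5→P_6: (10)(8) − (8)(9) = 8
P_6→P_7: (8)(-2) − (-1)(8) = -8
P_7→P_8: (-1)(-1) − (-6)(-2) = -11
P_8→P_1: (-6)(1) − (-7)(-1) = -13
Σ = -176
Area = |Σ|/2 = 88.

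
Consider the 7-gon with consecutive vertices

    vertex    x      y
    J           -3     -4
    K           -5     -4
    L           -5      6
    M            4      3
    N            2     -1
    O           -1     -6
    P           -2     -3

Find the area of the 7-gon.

65

Apply the shoelace formula: 2A = Σ (x_i·y_{i+1} − x_{i+1}·y_i), indices taken mod 7.
Cross-terms: -8, -50, -39, -10, -13, -9, -1  ⇒  Σ = -130
Area = |Σ|/2 = 65.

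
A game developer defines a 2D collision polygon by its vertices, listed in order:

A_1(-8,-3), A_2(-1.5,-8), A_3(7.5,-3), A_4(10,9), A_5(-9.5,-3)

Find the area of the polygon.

Apply the surveyor's formula: 2A = Σ (x_i·y_{i+1} − x_{i+1}·y_i), indices taken mod 5.
Cross-terms: 59.5, 64.5, 97.5, 55.5, 4.5  ⇒  Σ = 281.5
Area = |Σ|/2 = 140.75.

140.75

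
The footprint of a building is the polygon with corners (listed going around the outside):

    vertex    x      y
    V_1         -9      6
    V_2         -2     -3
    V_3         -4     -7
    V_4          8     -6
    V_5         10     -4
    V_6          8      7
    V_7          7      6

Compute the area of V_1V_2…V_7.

Σ = (39) + (2) + (80) + (28) + (102) + (-1) + (96) = 346
Area = |Σ|/2 = 173.

173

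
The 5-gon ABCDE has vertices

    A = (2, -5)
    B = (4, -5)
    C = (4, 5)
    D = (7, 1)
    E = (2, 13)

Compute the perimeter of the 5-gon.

|AB| = √((2)² + (0)²) = √4 = 2
|BC| = √((0)² + (10)²) = √100 = 10
|CD| = √((3)² + (-4)²) = √25 = 5
|DE| = √((-5)² + (12)²) = √169 = 13
|EA| = √((0)² + (-18)²) = √324 = 18
Perimeter = 2 + 10 + 5 + 13 + 18 = 48.

48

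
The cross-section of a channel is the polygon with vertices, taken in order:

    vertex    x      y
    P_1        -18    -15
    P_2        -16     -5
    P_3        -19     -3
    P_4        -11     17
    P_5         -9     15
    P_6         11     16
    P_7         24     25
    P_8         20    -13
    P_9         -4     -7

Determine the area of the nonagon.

Apply the surveyor's formula: 2A = Σ (x_i·y_{i+1} − x_{i+1}·y_i), indices taken mod 9.
Σ = (-150) + (-47) + (-356) + (-12) + (-309) + (-109) + (-812) + (-192) + (-66) = -2053
Area = |Σ|/2 = 1026.5.

1026.5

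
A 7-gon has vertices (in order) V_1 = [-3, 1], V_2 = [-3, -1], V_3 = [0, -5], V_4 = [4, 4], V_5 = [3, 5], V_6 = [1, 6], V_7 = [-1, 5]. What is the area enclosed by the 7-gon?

43.5

Apply the surveyor's formula: 2A = Σ (x_i·y_{i+1} − x_{i+1}·y_i), indices taken mod 7.
Cross-terms: 6, 15, 20, 8, 13, 11, 14  ⇒  Σ = 87
Area = |Σ|/2 = 43.5.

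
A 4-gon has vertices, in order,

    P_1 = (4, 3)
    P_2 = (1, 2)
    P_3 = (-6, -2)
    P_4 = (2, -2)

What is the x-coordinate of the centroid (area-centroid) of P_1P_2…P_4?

Apply the shoelace formula. First the cross-terms c_i = x_i·y_{i+1} − x_{i+1}·y_i:
  5, 10, 16, 14  ⇒  2A = 45, A = 22.5.
Then Σ (x_i + x_{i+1})·c_i = -5, so x̄ = -5 / (6·22.5) = -1/27.

-1/27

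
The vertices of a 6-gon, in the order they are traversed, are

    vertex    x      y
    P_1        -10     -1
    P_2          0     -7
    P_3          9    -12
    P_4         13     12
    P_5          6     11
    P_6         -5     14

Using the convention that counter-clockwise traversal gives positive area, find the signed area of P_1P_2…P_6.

376

Σ = (70) + (63) + (264) + (71) + (139) + (145) = 752
Signed area = Σ/2 = 376 (positive ⇒ counter-clockwise traversal).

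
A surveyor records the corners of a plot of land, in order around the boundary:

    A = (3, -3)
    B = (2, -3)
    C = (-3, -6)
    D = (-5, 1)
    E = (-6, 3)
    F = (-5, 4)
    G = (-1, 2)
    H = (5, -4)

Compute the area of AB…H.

45

Apply the shoelace formula: 2A = Σ (x_i·y_{i+1} − x_{i+1}·y_i), indices taken mod 8.
A→B: (3)(-3) − (2)(-3) = -3
B→C: (2)(-6) − (-3)(-3) = -21
C→D: (-3)(1) − (-5)(-6) = -33
D→E: (-5)(3) − (-6)(1) = -9
E→F: (-6)(4) − (-5)(3) = -9
F→G: (-5)(2) − (-1)(4) = -6
G→H: (-1)(-4) − (5)(2) = -6
H→A: (5)(-3) − (3)(-4) = -3
Σ = -90
Area = |Σ|/2 = 45.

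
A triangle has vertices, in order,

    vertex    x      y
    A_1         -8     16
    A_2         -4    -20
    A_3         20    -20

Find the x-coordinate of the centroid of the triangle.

Apply the shoelace formula. First the cross-terms c_i = x_i·y_{i+1} − x_{i+1}·y_i:
  224, 480, 160  ⇒  2A = 864, A = 432.
Then Σ (x_i + x_{i+1})·c_i = 6912, so x̄ = 6912 / (6·432) = 8/3.

8/3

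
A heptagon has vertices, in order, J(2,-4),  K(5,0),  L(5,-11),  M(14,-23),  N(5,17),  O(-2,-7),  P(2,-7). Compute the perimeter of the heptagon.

104

|JK| = √((3)² + (4)²) = √25 = 5
|KL| = √((0)² + (-11)²) = √121 = 11
|LM| = √((9)² + (-12)²) = √225 = 15
|MN| = √((-9)² + (40)²) = √1681 = 41
|NO| = √((-7)² + (-24)²) = √625 = 25
|OP| = √((4)² + (0)²) = √16 = 4
|PJ| = √((0)² + (3)²) = √9 = 3
Perimeter = 5 + 11 + 15 + 41 + 25 + 4 + 3 = 104.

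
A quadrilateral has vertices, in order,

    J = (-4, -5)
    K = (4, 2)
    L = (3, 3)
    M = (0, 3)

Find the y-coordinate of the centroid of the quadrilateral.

Apply Gauss's area formula. First the cross-terms c_i = x_i·y_{i+1} − x_{i+1}·y_i:
  12, 6, 9, 12  ⇒  2A = 39, A = 19.5.
Then Σ (y_i + y_{i+1})·c_i = 24, so ȳ = 24 / (6·19.5) = 8/39.

8/39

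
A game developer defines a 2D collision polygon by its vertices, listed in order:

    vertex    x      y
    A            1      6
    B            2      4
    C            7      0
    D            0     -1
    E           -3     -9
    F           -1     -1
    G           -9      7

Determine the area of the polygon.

64.5

Apply Gauss's area formula: 2A = Σ (x_i·y_{i+1} − x_{i+1}·y_i), indices taken mod 7.
Σ = (-8) + (-28) + (-7) + (-3) + (-6) + (-16) + (-61) = -129
Area = |Σ|/2 = 64.5.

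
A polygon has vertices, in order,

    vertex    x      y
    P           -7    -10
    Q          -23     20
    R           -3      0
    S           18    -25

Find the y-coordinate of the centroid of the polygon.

Apply the shoelace formula. First the cross-terms c_i = x_i·y_{i+1} − x_{i+1}·y_i:
  -370, 60, 75, -355  ⇒  2A = -590, A = -295.
Then Σ (y_i + y_{i+1})·c_i = 8050, so ȳ = 8050 / (6·(-295)) = -805/177.

-805/177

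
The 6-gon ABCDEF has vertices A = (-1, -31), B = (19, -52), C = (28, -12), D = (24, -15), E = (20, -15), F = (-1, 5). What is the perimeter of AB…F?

144

|AB| = √((20)² + (-21)²) = √841 = 29
|BC| = √((9)² + (40)²) = √1681 = 41
|CD| = √((-4)² + (-3)²) = √25 = 5
|DE| = √((-4)² + (0)²) = √16 = 4
|EF| = √((-21)² + (20)²) = √841 = 29
|FA| = √((0)² + (-36)²) = √1296 = 36
Perimeter = 29 + 41 + 5 + 4 + 29 + 36 = 144.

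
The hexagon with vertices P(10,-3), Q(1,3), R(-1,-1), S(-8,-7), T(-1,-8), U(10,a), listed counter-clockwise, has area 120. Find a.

Write out the shoelace sum; only the two edges meeting at U involve a:
2·Area = [((-1)·a − 10·(-8)) + (10·(-3) − 10·a)] + 91
       = -11·a + 141 = 240
⇒ a = -9.

-9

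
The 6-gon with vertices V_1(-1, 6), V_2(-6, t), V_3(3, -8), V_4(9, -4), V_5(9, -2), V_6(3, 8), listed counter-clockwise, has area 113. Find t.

Write out the shoelace sum; only the two edges meeting at V_2 involve t:
2·Area = [((-1)·t − (-6)·6) + ((-6)·(-8) − 3·t)] + 182
       = -4·t + 266 = 226
⇒ t = 10.

10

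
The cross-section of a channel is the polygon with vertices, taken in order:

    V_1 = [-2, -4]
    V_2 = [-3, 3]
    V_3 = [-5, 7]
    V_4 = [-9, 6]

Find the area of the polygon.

Apply the shoelace formula: 2A = Σ (x_i·y_{i+1} − x_{i+1}·y_i), indices taken mod 4.
V_1→V_2: (-2)(3) − (-3)(-4) = -18
V_2→V_3: (-3)(7) − (-5)(3) = -6
V_3→V_4: (-5)(6) − (-9)(7) = 33
V_4→V_1: (-9)(-4) − (-2)(6) = 48
Σ = 57
Area = |Σ|/2 = 28.5.

28.5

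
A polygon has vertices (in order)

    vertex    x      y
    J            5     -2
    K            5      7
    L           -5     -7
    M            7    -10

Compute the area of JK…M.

90

Apply Gauss's area formula: 2A = Σ (x_i·y_{i+1} − x_{i+1}·y_i), indices taken mod 4.
Σ = (45) + (0) + (99) + (36) = 180
Area = |Σ|/2 = 90.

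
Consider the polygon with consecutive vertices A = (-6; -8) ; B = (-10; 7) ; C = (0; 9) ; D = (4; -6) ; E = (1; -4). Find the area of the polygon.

Apply Gauss's area formula: 2A = Σ (x_i·y_{i+1} − x_{i+1}·y_i), indices taken mod 5.
Σ = (-122) + (-90) + (-36) + (-10) + (-32) = -290
Area = |Σ|/2 = 145.

145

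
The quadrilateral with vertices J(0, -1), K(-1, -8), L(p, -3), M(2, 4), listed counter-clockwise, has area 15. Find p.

The doubled signed area Σ (x_i y_{i+1} − x_{i+1} y_i) is linear in p.
With p=0 it equals 6; the coefficient of p is 12 (from the two edges through L).
So 12·p + 6 = 2·15 = 30 ⇒ p = 2.

2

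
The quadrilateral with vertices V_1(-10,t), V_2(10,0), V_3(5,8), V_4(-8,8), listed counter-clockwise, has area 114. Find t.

2

The doubled signed area Σ (x_i y_{i+1} − x_{i+1} y_i) is linear in t.
With t=0 it equals 264; the coefficient of t is -18 (from the two edges through V_1).
So -18·t + 264 = 2·114 = 228 ⇒ t = 2.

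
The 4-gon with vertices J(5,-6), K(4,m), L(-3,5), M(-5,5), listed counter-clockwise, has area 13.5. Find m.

-4

The doubled signed area Σ (x_i y_{i+1} − x_{i+1} y_i) is linear in m.
With m=0 it equals 59; the coefficient of m is 8 (from the two edges through K).
So 8·m + 59 = 2·13.5 = 27 ⇒ m = -4.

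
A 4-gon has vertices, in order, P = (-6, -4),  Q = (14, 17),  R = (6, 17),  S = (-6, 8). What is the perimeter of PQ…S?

64

|PQ| = √((20)² + (21)²) = √841 = 29
|QR| = √((-8)² + (0)²) = √64 = 8
|RS| = √((-12)² + (-9)²) = √225 = 15
|SP| = √((0)² + (-12)²) = √144 = 12
Perimeter = 29 + 8 + 15 + 12 = 64.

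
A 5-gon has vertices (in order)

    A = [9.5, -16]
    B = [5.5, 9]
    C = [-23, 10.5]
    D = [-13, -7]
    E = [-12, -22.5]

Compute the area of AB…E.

675

Apply the shoelace (surveyor's) formula: 2A = Σ (x_i·y_{i+1} − x_{i+1}·y_i), indices taken mod 5.
Cross-terms: 173.5, 264.75, 297.5, 208.5, 405.75  ⇒  Σ = 1350
Area = |Σ|/2 = 675.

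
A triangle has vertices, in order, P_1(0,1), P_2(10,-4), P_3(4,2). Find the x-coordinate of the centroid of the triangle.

14/3

Apply the shoelace (surveyor's) formula. First the cross-terms c_i = x_i·y_{i+1} − x_{i+1}·y_i:
  -10, 36, 4  ⇒  2A = 30, A = 15.
Then Σ (x_i + x_{i+1})·c_i = 420, so x̄ = 420 / (6·15) = 14/3.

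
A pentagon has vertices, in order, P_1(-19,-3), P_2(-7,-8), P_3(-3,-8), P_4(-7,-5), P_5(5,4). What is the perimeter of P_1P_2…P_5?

|P_1P_2| = √((12)² + (-5)²) = √169 = 13
|P_2P_3| = √((4)² + (0)²) = √16 = 4
|P_3P_4| = √((-4)² + (3)²) = √25 = 5
|P_4P_5| = √((12)² + (9)²) = √225 = 15
|P_5P_1| = √((-24)² + (-7)²) = √625 = 25
Perimeter = 13 + 4 + 5 + 15 + 25 = 62.

62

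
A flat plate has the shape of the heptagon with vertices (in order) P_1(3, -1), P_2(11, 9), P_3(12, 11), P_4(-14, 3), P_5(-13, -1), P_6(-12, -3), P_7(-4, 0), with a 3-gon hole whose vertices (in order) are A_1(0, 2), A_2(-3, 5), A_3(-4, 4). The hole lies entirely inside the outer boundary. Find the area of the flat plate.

153.5

Outer boundary:
Cross-terms: 38, 13, 190, 53, 27, -12, 4  ⇒  Σ = 313
Area = |Σ|/2 = 156.5.
Hole:
Cross-terms: 6, 8, -8  ⇒  Σ = 6
Area = |Σ|/2 = 3.
Net area = 156.5 − 3 = 153.5.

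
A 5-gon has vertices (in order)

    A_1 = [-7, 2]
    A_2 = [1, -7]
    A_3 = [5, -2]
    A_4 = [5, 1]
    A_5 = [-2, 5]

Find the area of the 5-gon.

76.5

Apply the shoelace formula: 2A = Σ (x_i·y_{i+1} − x_{i+1}·y_i), indices taken mod 5.
Σ = (47) + (33) + (15) + (27) + (31) = 153
Area = |Σ|/2 = 76.5.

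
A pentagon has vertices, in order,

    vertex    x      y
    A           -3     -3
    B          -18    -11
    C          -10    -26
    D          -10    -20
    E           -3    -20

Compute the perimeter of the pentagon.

64

|AB| = √((-15)² + (-8)²) = √289 = 17
|BC| = √((8)² + (-15)²) = √289 = 17
|CD| = √((0)² + (6)²) = √36 = 6
|DE| = √((7)² + (0)²) = √49 = 7
|EA| = √((0)² + (17)²) = √289 = 17
Perimeter = 17 + 17 + 6 + 7 + 17 = 64.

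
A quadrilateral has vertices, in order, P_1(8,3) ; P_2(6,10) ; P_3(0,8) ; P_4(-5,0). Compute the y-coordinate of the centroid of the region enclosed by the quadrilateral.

389/81

Apply the shoelace formula. First the cross-terms c_i = x_i·y_{i+1} − x_{i+1}·y_i:
  62, 48, 40, -15  ⇒  2A = 135, A = 67.5.
Then Σ (y_i + y_{i+1})·c_i = 1945, so ȳ = 1945 / (6·67.5) = 389/81.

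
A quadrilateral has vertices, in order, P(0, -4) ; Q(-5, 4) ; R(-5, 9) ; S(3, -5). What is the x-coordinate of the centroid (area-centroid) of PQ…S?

Apply the surveyor's formula. First the cross-terms c_i = x_i·y_{i+1} − x_{i+1}·y_i:
  -20, -25, -2, -12  ⇒  2A = -59, A = -29.5.
Then Σ (x_i + x_{i+1})·c_i = 318, so x̄ = 318 / (6·(-29.5)) = -106/59.

-106/59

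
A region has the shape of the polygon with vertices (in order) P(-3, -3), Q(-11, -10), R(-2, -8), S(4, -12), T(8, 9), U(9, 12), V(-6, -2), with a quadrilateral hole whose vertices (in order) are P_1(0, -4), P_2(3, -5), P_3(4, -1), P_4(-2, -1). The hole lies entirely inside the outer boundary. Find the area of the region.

151.5

Outer boundary:
Apply the shoelace (surveyor's) formula: 2A = Σ (x_i·y_{i+1} − x_{i+1}·y_i), indices taken mod 7.
Cross-terms: -3, 68, 56, 132, 15, 54, 12  ⇒  Σ = 334
Area = |Σ|/2 = 167.
Hole:
Apply the surveyor's formula: 2A = Σ (x_i·y_{i+1} − x_{i+1}·y_i), indices taken mod 4.
Cross-terms: 12, 17, -6, 8  ⇒  Σ = 31
Area = |Σ|/2 = 15.5.
Net area = 167 − 15.5 = 151.5.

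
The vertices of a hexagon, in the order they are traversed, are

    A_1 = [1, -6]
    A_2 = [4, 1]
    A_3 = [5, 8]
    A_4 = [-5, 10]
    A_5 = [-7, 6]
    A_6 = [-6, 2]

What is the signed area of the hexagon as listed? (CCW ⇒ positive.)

119

Cross-terms: 25, 27, 90, 40, 22, 34  ⇒  Σ = 238
Signed area = Σ/2 = 119 (positive ⇒ counter-clockwise traversal).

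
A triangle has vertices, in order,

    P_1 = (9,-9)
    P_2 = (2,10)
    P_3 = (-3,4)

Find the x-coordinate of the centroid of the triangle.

Apply the shoelace formula. First the cross-terms c_i = x_i·y_{i+1} − x_{i+1}·y_i:
  108, 38, -9  ⇒  2A = 137, A = 68.5.
Then Σ (x_i + x_{i+1})·c_i = 1096, so x̄ = 1096 / (6·68.5) = 8/3.

8/3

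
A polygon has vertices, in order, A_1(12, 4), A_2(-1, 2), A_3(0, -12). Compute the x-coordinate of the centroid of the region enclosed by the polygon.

Apply the shoelace formula. First the cross-terms c_i = x_i·y_{i+1} − x_{i+1}·y_i:
  28, 12, 144  ⇒  2A = 184, A = 92.
Then Σ (x_i + x_{i+1})·c_i = 2024, so x̄ = 2024 / (6·92) = 11/3.

11/3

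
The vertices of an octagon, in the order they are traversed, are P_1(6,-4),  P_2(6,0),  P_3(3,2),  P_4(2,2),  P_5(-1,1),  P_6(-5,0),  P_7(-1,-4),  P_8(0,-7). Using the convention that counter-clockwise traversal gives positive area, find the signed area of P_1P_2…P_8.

58

Apply the shoelace (surveyor's) formula: 2A = Σ (x_i·y_{i+1} − x_{i+1}·y_i), indices taken mod 8.
Cross-terms: 24, 12, 2, 4, 5, 20, 7, 42  ⇒  Σ = 116
Signed area = Σ/2 = 58 (positive ⇒ counter-clockwise traversal).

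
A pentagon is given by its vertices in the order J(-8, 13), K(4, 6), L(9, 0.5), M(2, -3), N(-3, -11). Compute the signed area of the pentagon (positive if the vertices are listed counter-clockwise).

-169

Apply Gauss's area formula: 2A = Σ (x_i·y_{i+1} − x_{i+1}·y_i), indices taken mod 5.
J→K: (-8)(6) − (4)(13) = -100
K→L: (4)(0.5) − (9)(6) = -52
L→M: (9)(-3) − (2)(0.5) = -28
M→N: (2)(-11) − (-3)(-3) = -31
N→J: (-3)(13) − (-8)(-11) = -127
Σ = -338
Signed area = Σ/2 = -169 (negative ⇒ clockwise traversal).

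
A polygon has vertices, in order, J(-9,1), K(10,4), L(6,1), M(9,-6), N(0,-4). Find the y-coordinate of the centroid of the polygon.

-131/177

Apply the shoelace (surveyor's) formula. First the cross-terms c_i = x_i·y_{i+1} − x_{i+1}·y_i:
  -46, -14, -45, -36, -36  ⇒  2A = -177, A = -88.5.
Then Σ (y_i + y_{i+1})·c_i = 393, so ȳ = 393 / (6·(-88.5)) = -131/177.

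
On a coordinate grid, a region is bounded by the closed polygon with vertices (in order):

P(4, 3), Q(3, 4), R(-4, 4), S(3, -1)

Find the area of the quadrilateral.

20

Apply the shoelace formula: 2A = Σ (x_i·y_{i+1} − x_{i+1}·y_i), indices taken mod 4.
Σ = (7) + (28) + (-8) + (13) = 40
Area = |Σ|/2 = 20.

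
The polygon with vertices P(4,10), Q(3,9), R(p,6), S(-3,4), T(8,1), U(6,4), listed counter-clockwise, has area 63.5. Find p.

-10

The doubled signed area Σ (x_i y_{i+1} − x_{i+1} y_i) is linear in p.
With p=0 it equals 77; the coefficient of p is -5 (from the two edges through R).
So -5·p + 77 = 2·63.5 = 127 ⇒ p = -10.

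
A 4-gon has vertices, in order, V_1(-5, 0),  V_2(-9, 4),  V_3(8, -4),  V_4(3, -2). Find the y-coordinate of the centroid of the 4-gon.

Apply the shoelace formula. First the cross-terms c_i = x_i·y_{i+1} − x_{i+1}·y_i:
  -20, 4, -4, -10  ⇒  2A = -30, A = -15.
Then Σ (y_i + y_{i+1})·c_i = -36, so ȳ = -36 / (6·(-15)) = 0.4.

0.4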